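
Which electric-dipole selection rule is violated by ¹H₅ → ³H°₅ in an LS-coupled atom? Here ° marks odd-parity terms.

the ΔS = 0 rule

Initial level: S=0, L=5, J=5, parity even. Final level: S=1, L=5, J=5, parity odd.
ΔJ = 0, ±1 (not J=0↔0): J: 5 → 5, ΔJ = +0 — satisfied.
ΔS = 0: S: 0 → 1 — violated.
ΔL = 0, ±1 (not L=0↔0): L: 5 → 5, ΔL = +0 — satisfied.
Parity must change: even → odd — satisfied.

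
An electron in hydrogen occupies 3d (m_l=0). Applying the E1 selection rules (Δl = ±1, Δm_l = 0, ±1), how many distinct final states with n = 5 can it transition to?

E1 requires Δl = ±1, so l_f ∈ {1, 3}; with 0 ≤ l_f ≤ n_f−1 = 4, the allowed l_f values are {1, 3}.
For l_f = 1: m_f ∈ {m_i−1, m_i, m_i+1} ∩ [−1, 1] = {-1, 0, 1} → 3 states.
For l_f = 3: m_f ∈ {m_i−1, m_i, m_i+1} ∩ [−3, 3] = {-1, 0, 1} → 3 states.
Total: 6.

6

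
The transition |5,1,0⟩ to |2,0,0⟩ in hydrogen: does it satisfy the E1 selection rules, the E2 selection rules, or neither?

Δl = 0 − 1 = -1; l_i + l_f = 1.
Δm_l = +0.
E1 (Δl = ±1, |Δm_l| ≤ 1): satisfied.
E2 (Δl = 0,±2, l_i+l_f ≥ 2, |Δm_l| ≤ 2): not satisfied.

E1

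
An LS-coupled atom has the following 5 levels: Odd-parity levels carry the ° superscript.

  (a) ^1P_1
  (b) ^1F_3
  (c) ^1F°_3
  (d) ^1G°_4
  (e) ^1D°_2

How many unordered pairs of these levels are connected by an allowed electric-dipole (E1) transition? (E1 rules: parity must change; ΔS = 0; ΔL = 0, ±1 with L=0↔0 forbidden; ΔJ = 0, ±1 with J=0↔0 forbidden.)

4

(a)–(b): forbidden (parity, ΔL, ΔJ).
(a)–(c): forbidden (ΔL, ΔJ).
(a)–(d): forbidden (ΔL, ΔJ).
(a)–(e): allowed.
(b)–(c): allowed.
(b)–(d): allowed.
(b)–(e): allowed.
(c)–(d): forbidden (parity).
(c)–(e): forbidden (parity).
(d)–(e): forbidden (parity, ΔL, ΔJ).
Allowed pairs: 4 of 10.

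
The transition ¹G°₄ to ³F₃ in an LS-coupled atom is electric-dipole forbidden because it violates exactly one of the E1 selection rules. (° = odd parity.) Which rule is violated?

the ΔS = 0 rule

Parity must change: odd → even — ok.
ΔS = 0: S: 0 → 1 — fails.
ΔL = 0, ±1 (not L=0↔0): L: 4 → 3, ΔL = -1 — ok.
ΔJ = 0, ±1 (not J=0↔0): J: 4 → 3, ΔJ = -1 — ok.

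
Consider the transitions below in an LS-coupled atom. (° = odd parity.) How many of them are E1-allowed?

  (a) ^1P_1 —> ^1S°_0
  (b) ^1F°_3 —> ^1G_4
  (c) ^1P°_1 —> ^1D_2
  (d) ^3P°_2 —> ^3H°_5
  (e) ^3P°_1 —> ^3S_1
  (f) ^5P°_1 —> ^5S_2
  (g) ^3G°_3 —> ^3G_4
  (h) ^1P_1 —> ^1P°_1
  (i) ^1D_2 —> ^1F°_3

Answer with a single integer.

(a) allowed
(b) allowed
(c) allowed
(d) forbidden (parity, ΔL, ΔJ fail)
(e) allowed
(f) allowed
(g) allowed
(h) allowed
(i) allowed
Total allowed: 8 of 9.

8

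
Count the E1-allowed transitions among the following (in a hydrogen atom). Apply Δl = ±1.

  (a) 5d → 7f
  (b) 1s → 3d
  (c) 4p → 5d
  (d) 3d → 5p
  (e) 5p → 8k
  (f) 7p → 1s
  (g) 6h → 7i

5

(a) allowed
(b) forbidden — Δl = +2 (E1 requires Δl = ±1)
(c) allowed
(d) allowed
(e) forbidden — Δl = +6 (E1 requires Δl = ±1)
(f) allowed
(g) allowed
Total allowed: 5 of 7.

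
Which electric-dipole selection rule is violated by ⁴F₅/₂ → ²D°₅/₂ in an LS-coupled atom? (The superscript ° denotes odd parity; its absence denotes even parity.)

Initial level: S=3/2, L=3, J=5/2, parity even. Final level: S=1/2, L=2, J=5/2, parity odd.
Parity must change: even → odd — ✓.
ΔS = 0: S: 3/2 → 1/2 — ✗.
ΔL = 0, ±1 (not L=0↔0): L: 3 → 2, ΔL = -1 — ✓.
ΔJ = 0, ±1 (not J=0↔0): J: 5/2 → 5/2, ΔJ = +0 — ✓.

the ΔS = 0 rule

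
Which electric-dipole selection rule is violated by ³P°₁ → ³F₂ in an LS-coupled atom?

the ΔL = 0, ±1 rule

Reading off the term symbols: S 1→1, L 1→3, J 1→2, parity odd→even.
Parity must change: odd → even — ok.
ΔS = 0: S: 1 → 1 — ok.
ΔL = 0, ±1 (not L=0↔0): L: 1 → 3, ΔL = +2 — fails.
ΔJ = 0, ±1 (not J=0↔0): J: 1 → 2, ΔJ = +1 — ok.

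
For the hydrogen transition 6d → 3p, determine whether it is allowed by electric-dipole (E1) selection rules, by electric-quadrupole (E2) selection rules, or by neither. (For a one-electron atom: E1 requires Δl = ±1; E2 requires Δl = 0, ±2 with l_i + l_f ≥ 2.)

E1

Δl = 1 − 2 = -1; l_i + l_f = 3.
E1 (Δl = ±1): satisfied.
E2 (Δl = 0,±2, l_i+l_f ≥ 2): not satisfied.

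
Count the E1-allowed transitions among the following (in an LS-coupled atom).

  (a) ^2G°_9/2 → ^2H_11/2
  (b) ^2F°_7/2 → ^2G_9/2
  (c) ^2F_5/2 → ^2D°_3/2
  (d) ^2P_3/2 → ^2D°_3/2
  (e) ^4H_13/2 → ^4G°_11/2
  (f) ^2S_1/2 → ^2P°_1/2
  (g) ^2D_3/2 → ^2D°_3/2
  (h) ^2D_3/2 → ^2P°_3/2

8

(a) allowed
(b) allowed
(c) allowed
(d) allowed
(e) allowed
(f) allowed
(g) allowed
(h) allowed
Total allowed: 8 of 8.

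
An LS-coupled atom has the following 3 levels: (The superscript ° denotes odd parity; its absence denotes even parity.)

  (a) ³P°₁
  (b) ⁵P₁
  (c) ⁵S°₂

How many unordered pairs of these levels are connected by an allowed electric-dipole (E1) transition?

1

(a)–(b): forbidden (ΔS).
(a)–(c): forbidden (parity, ΔS).
(b)–(c): allowed.
Allowed pairs: 1 of 3.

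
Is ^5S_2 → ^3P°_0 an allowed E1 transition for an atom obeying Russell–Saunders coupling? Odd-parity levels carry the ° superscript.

ΔS = 0: S: 2 → 1 — ✗.
Parity must change: even → odd — ✓.
ΔL = 0, ±1 (not L=0↔0): L: 0 → 1, ΔL = +1 — ✓.
ΔJ = 0, ±1 (not J=0↔0): J: 2 → 0, ΔJ = -2 — ✗.
Rule(s) violated: ΔS, ΔJ.

forbidden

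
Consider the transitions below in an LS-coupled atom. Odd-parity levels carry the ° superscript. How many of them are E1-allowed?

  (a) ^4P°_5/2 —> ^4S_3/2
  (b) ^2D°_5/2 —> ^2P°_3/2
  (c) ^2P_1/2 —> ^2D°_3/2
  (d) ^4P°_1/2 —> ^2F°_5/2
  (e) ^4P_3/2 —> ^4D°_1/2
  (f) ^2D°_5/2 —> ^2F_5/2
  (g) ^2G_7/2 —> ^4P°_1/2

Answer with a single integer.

4

(a) allowed
(b) forbidden (parity fails)
(c) allowed
(d) forbidden (parity, ΔS, ΔL, ΔJ fail)
(e) allowed
(f) allowed
(g) forbidden (ΔS, ΔL, ΔJ fail)
Total allowed: 4 of 7.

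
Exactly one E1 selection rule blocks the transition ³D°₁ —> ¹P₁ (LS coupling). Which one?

Reading off the term symbols: S 1→0, L 2→1, J 1→1, parity odd→even.
Parity must change: odd → even — ✓.
ΔS = 0: S: 1 → 0 — ✗.
ΔL = 0, ±1 (not L=0↔0): L: 2 → 1, ΔL = -1 — ✓.
ΔJ = 0, ±1 (not J=0↔0): J: 1 → 1, ΔJ = +0 — ✓.

the ΔS = 0 rule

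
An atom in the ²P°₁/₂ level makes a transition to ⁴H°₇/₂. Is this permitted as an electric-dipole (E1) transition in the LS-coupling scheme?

forbidden

Parity must change: odd → odd — violated.
ΔS = 0: S: 1/2 → 3/2 — violated.
ΔL = 0, ±1 (not L=0↔0): L: 1 → 5, ΔL = +4 — violated.
ΔJ = 0, ±1 (not J=0↔0): J: 1/2 → 7/2, ΔJ = +3 — violated.
Rule(s) violated: parity, ΔS, ΔL, ΔJ.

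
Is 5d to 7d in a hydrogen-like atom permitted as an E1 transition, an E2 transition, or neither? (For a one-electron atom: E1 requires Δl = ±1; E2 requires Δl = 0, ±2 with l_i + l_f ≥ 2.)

E2

Δl = 2 − 2 = +0; l_i + l_f = 4.
E1 (Δl = ±1): not satisfied.
E2 (Δl = 0,±2, l_i+l_f ≥ 2): satisfied.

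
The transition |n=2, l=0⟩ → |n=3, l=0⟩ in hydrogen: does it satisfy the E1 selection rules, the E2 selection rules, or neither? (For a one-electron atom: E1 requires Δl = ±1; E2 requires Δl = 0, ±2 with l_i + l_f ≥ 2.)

neither

Δl = 0 − 0 = +0; l_i + l_f = 0.
E1 (Δl = ±1): not satisfied.
E2 (Δl = 0,±2, l_i+l_f ≥ 2): not satisfied.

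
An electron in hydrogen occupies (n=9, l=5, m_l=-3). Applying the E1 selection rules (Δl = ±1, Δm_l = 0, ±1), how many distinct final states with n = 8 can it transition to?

E1 requires Δl = ±1, so l_f ∈ {4, 6}; with 0 ≤ l_f ≤ n_f−1 = 7, the allowed l_f values are {4, 6}.
For l_f = 4: m_f ∈ {m_i−1, m_i, m_i+1} ∩ [−4, 4] = {-4, -3, -2} → 3 states.
For l_f = 6: m_f ∈ {m_i−1, m_i, m_i+1} ∩ [−6, 6] = {-4, -3, -2} → 3 states.
Total: 6.

6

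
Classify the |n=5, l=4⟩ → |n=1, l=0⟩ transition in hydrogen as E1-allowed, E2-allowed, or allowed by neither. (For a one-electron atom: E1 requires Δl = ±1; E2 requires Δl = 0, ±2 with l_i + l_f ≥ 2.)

Δl = 0 − 4 = -4; l_i + l_f = 4.
E1 (Δl = ±1): not satisfied.
E2 (Δl = 0,±2, l_i+l_f ≥ 2): not satisfied.

neither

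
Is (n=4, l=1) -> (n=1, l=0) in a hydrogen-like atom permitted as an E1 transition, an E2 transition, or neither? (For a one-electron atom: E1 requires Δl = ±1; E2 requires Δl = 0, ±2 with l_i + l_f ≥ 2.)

E1

Δl = 0 − 1 = -1; l_i + l_f = 1.
E1 (Δl = ±1): satisfied.
E2 (Δl = 0,±2, l_i+l_f ≥ 2): not satisfied.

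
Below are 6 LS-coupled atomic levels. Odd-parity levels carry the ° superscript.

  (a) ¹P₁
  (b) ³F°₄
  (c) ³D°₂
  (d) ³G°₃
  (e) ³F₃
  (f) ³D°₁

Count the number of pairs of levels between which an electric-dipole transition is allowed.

(a)–(b): forbidden (ΔS, ΔL, ΔJ).
(a)–(c): forbidden (ΔS).
(a)–(d): forbidden (ΔS, ΔL, ΔJ).
(a)–(e): forbidden (parity, ΔS, ΔL, ΔJ).
(a)–(f): forbidden (ΔS).
(b)–(c): forbidden (parity, ΔJ).
(b)–(d): forbidden (parity).
(b)–(e): allowed.
(b)–(f): forbidden (parity, ΔJ).
(c)–(d): forbidden (parity, ΔL).
(c)–(e): allowed.
(c)–(f): forbidden (parity).
(d)–(e): allowed.
(d)–(f): forbidden (parity, ΔL, ΔJ).
(e)–(f): forbidden (ΔJ).
Allowed pairs: 3 of 15.

3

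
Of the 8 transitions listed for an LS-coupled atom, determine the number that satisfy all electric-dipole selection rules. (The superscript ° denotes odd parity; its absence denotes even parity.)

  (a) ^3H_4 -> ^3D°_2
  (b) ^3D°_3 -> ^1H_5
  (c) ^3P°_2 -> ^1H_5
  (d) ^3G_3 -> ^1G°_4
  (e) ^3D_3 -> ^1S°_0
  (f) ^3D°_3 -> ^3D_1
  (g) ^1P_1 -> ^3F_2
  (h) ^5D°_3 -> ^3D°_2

(a) forbidden (ΔL, ΔJ fail)
(b) forbidden (ΔS, ΔL, ΔJ fail)
(c) forbidden (ΔS, ΔL, ΔJ fail)
(d) forbidden (ΔS fails)
(e) forbidden (ΔS, ΔL, ΔJ fail)
(f) forbidden (ΔJ fails)
(g) forbidden (parity, ΔS, ΔL fail)
(h) forbidden (parity, ΔS fail)
Total allowed: 0 of 8.

0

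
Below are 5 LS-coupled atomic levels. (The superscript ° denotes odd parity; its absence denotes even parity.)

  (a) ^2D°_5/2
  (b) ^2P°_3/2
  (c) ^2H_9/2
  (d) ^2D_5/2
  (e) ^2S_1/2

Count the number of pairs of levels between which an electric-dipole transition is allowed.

(a)–(b): forbidden (parity).
(a)–(c): forbidden (ΔL, ΔJ).
(a)–(d): allowed.
(a)–(e): forbidden (ΔL, ΔJ).
(b)–(c): forbidden (ΔL, ΔJ).
(b)–(d): allowed.
(b)–(e): allowed.
(c)–(d): forbidden (parity, ΔL, ΔJ).
(c)–(e): forbidden (parity, ΔL, ΔJ).
(d)–(e): forbidden (parity, ΔL, ΔJ).
Allowed pairs: 3 of 10.

3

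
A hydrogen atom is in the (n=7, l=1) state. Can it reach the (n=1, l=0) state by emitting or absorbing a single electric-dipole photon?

Δl = 0 − 1 = -1; the E1 rule Δl = ±1 is ok.
All E1 selection rules are satisfied.

allowed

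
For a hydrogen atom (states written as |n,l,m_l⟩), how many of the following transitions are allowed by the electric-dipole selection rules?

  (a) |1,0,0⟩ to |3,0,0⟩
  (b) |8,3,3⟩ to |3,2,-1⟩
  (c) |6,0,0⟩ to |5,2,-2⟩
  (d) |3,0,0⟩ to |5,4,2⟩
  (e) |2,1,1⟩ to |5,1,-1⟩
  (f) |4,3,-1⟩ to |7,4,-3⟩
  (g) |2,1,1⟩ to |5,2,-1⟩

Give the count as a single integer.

0

(a) forbidden — Δl = +0 (E1 requires Δl = ±1)
(b) forbidden — Δm_l = -4 (E1 requires Δm_l = 0, ±1)
(c) forbidden — Δl = +2 (E1 requires Δl = ±1); Δm_l = -2 (E1 requires Δm_l = 0, ±1)
(d) forbidden — Δl = +4 (E1 requires Δl = ±1); Δm_l = +2 (E1 requires Δm_l = 0, ±1)
(e) forbidden — Δl = +0 (E1 requires Δl = ±1); Δm_l = -2 (E1 requires Δm_l = 0, ±1)
(f) forbidden — Δm_l = -2 (E1 requires Δm_l = 0, ±1)
(g) forbidden — Δm_l = -2 (E1 requires Δm_l = 0, ±1)
Total allowed: 0 of 7.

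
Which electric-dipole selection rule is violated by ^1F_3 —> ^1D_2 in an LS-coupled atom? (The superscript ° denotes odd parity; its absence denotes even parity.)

parity

Parity must change: even → even — ✗.
ΔS = 0: S: 0 → 0 — ✓.
ΔL = 0, ±1 (not L=0↔0): L: 3 → 2, ΔL = -1 — ✓.
ΔJ = 0, ±1 (not J=0↔0): J: 3 → 2, ΔJ = -1 — ✓.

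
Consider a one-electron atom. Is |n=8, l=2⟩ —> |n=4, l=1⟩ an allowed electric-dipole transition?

allowed

Initial l = 2, final l = 1, so Δl = -1. E1 requires Δl = ±1: ✓.
All E1 selection rules are satisfied.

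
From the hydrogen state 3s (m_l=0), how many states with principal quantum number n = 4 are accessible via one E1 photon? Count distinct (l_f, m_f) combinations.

3

E1 requires Δl = ±1, so l_f ∈ {-1, 1}; with 0 ≤ l_f ≤ n_f−1 = 3, the allowed l_f values are {1}.
For l_f = 1: m_f ∈ {m_i−1, m_i, m_i+1} ∩ [−1, 1] = {-1, 0, 1} → 3 states.
Total: 3.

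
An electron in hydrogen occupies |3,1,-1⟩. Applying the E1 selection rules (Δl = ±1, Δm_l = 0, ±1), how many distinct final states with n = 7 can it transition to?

4

E1 requires Δl = ±1, so l_f ∈ {0, 2}; with 0 ≤ l_f ≤ n_f−1 = 6, the allowed l_f values are {0, 2}.
For l_f = 0: m_f ∈ {m_i−1, m_i, m_i+1} ∩ [−0, 0] = {0} → 1 state.
For l_f = 2: m_f ∈ {m_i−1, m_i, m_i+1} ∩ [−2, 2] = {-2, -1, 0} → 3 states.
Total: 4.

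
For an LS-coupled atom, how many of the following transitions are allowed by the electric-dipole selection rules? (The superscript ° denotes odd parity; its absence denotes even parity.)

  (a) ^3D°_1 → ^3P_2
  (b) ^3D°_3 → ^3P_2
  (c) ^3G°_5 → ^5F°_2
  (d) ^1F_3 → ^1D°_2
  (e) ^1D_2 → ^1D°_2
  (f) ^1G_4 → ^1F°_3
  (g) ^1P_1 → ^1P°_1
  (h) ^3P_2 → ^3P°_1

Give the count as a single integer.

7

(a) allowed
(b) allowed
(c) forbidden (parity, ΔS, ΔJ fail)
(d) allowed
(e) allowed
(f) allowed
(g) allowed
(h) allowed
Total allowed: 7 of 8.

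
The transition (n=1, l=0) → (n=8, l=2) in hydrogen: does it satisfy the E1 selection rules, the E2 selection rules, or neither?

E2

Δl = 2 − 0 = +2; l_i + l_f = 2.
E1 (Δl = ±1): not satisfied.
E2 (Δl = 0,±2, l_i+l_f ≥ 2): satisfied.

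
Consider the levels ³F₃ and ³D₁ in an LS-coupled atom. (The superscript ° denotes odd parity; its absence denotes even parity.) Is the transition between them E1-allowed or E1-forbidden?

Initial level: S=1, L=3, J=3, parity even. Final level: S=1, L=2, J=1, parity even.
Parity must change: even → even — violated.
ΔS = 0: S: 1 → 1 — satisfied.
ΔL = 0, ±1 (not L=0↔0): L: 3 → 2, ΔL = -1 — satisfied.
ΔJ = 0, ±1 (not J=0↔0): J: 3 → 1, ΔJ = -2 — violated.
Rule(s) violated: parity, ΔJ.

forbidden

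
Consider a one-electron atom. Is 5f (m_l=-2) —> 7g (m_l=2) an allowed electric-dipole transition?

Initial l = 3, final l = 4, so Δl = +1. E1 requires Δl = ±1: satisfied.
m_l: -2 → 2 (Δm_l = +4). |Δm_l| ≤ 1 violated.
The transition is electric-dipole forbidden.

forbidden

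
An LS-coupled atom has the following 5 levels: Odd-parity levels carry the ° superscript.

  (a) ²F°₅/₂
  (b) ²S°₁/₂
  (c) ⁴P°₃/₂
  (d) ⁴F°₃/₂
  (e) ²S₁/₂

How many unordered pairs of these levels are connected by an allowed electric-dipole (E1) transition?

(a)–(b): forbidden (parity, ΔL, ΔJ).
(a)–(c): forbidden (parity, ΔS, ΔL).
(a)–(d): forbidden (parity, ΔS).
(a)–(e): forbidden (ΔL, ΔJ).
(b)–(c): forbidden (parity, ΔS).
(b)–(d): forbidden (parity, ΔS, ΔL).
(b)–(e): forbidden (ΔL).
(c)–(d): forbidden (parity, ΔL).
(c)–(e): forbidden (ΔS).
(d)–(e): forbidden (ΔS, ΔL).
Allowed pairs: 0 of 10.

0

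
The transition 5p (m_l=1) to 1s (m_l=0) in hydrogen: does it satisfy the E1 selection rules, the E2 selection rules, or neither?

E1

Δl = 0 − 1 = -1; l_i + l_f = 1.
Δm_l = -1.
E1 (Δl = ±1, |Δm_l| ≤ 1): satisfied.
E2 (Δl = 0,±2, l_i+l_f ≥ 2, |Δm_l| ≤ 2): not satisfied.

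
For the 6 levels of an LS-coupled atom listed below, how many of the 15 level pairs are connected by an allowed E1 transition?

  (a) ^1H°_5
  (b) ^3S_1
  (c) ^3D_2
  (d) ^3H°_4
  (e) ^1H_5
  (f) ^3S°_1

(a)–(b): forbidden (ΔS, ΔL, ΔJ).
(a)–(c): forbidden (ΔS, ΔL, ΔJ).
(a)–(d): forbidden (parity, ΔS).
(a)–(e): allowed.
(a)–(f): forbidden (parity, ΔS, ΔL, ΔJ).
(b)–(c): forbidden (parity, ΔL).
(b)–(d): forbidden (ΔL, ΔJ).
(b)–(e): forbidden (parity, ΔS, ΔL, ΔJ).
(b)–(f): forbidden (ΔL).
(c)–(d): forbidden (ΔL, ΔJ).
(c)–(e): forbidden (parity, ΔS, ΔL, ΔJ).
(c)–(f): forbidden (ΔL).
(d)–(e): forbidden (ΔS).
(d)–(f): forbidden (parity, ΔL, ΔJ).
(e)–(f): forbidden (ΔS, ΔL, ΔJ).
Allowed pairs: 1 of 15.

1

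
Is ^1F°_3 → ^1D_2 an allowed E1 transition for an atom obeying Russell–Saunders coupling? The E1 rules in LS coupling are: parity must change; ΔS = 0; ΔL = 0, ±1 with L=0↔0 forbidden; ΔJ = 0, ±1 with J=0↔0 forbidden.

allowed

ΔS = 0: S: 0 → 0 — passes.
Parity must change: odd → even — passes.
ΔL = 0, ±1 (not L=0↔0): L: 3 → 2, ΔL = -1 — passes.
ΔJ = 0, ±1 (not J=0↔0): J: 3 → 2, ΔJ = -1 — passes.
All four E1 rules are satisfied.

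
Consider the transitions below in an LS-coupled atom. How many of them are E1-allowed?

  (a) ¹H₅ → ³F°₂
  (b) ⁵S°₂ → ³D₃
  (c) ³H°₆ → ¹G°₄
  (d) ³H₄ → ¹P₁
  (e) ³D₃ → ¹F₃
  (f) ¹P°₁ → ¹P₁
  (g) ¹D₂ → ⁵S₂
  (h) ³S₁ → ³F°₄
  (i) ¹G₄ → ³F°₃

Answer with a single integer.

1

(a) forbidden (ΔS, ΔL, ΔJ fail)
(b) forbidden (ΔS, ΔL fail)
(c) forbidden (parity, ΔS, ΔJ fail)
(d) forbidden (parity, ΔS, ΔL, ΔJ fail)
(e) forbidden (parity, ΔS fail)
(f) allowed
(g) forbidden (parity, ΔS, ΔL fail)
(h) forbidden (ΔL, ΔJ fail)
(i) forbidden (ΔS fails)
Total allowed: 1 of 9.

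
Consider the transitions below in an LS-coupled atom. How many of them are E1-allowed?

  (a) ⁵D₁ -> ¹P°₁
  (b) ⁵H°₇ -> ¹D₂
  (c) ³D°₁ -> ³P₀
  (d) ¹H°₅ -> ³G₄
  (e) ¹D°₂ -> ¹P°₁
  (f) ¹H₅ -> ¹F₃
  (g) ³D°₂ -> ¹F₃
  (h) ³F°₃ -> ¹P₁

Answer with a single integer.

(a) forbidden (ΔS fails)
(b) forbidden (ΔS, ΔL, ΔJ fail)
(c) allowed
(d) forbidden (ΔS fails)
(e) forbidden (parity fails)
(f) forbidden (parity, ΔL, ΔJ fail)
(g) forbidden (ΔS fails)
(h) forbidden (ΔS, ΔL, ΔJ fail)
Total allowed: 1 of 8.

1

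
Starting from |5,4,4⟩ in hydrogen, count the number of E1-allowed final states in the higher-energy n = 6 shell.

E1 requires Δl = ±1, so l_f ∈ {3, 5}; with 0 ≤ l_f ≤ n_f−1 = 5, the allowed l_f values are {3, 5}.
For l_f = 3: m_f ∈ {m_i−1, m_i, m_i+1} ∩ [−3, 3] = {3} → 1 state.
For l_f = 5: m_f ∈ {m_i−1, m_i, m_i+1} ∩ [−5, 5] = {3, 4, 5} → 3 states.
Total: 4.

4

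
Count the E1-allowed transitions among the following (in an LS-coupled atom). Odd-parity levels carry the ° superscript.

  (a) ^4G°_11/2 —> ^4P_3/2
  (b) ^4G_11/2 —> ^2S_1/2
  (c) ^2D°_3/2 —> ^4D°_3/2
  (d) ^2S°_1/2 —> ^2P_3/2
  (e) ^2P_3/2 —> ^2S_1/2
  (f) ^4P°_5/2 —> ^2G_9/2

1

(a) forbidden (ΔL, ΔJ fail)
(b) forbidden (parity, ΔS, ΔL, ΔJ fail)
(c) forbidden (parity, ΔS fail)
(d) allowed
(e) forbidden (parity fails)
(f) forbidden (ΔS, ΔL, ΔJ fail)
Total allowed: 1 of 6.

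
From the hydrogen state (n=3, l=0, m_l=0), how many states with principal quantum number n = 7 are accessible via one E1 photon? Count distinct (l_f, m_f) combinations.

3

E1 requires Δl = ±1, so l_f ∈ {-1, 1}; with 0 ≤ l_f ≤ n_f−1 = 6, the allowed l_f values are {1}.
For l_f = 1: m_f ∈ {m_i−1, m_i, m_i+1} ∩ [−1, 1] = {-1, 0, 1} → 3 states.
Total: 3.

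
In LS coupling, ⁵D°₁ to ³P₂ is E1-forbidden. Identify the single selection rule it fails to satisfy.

the ΔS = 0 rule

Reading off the term symbols: S 2→1, L 2→1, J 1→2, parity odd→even.
Parity must change: odd → even — ✓.
ΔS = 0: S: 2 → 1 — ✗.
ΔL = 0, ±1 (not L=0↔0): L: 2 → 1, ΔL = -1 — ✓.
ΔJ = 0, ±1 (not J=0↔0): J: 1 → 2, ΔJ = +1 — ✓.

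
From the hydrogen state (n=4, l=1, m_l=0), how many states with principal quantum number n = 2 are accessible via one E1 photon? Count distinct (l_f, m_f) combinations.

E1 requires Δl = ±1, so l_f ∈ {0, 2}; with 0 ≤ l_f ≤ n_f−1 = 1, the allowed l_f values are {0}.
For l_f = 0: m_f ∈ {m_i−1, m_i, m_i+1} ∩ [−0, 0] = {0} → 1 state.
Total: 1.

1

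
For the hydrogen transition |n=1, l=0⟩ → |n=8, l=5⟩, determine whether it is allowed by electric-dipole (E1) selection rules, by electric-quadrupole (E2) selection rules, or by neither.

neither

Δl = 5 − 0 = +5; l_i + l_f = 5.
E1 (Δl = ±1): not satisfied.
E2 (Δl = 0,±2, l_i+l_f ≥ 2): not satisfied.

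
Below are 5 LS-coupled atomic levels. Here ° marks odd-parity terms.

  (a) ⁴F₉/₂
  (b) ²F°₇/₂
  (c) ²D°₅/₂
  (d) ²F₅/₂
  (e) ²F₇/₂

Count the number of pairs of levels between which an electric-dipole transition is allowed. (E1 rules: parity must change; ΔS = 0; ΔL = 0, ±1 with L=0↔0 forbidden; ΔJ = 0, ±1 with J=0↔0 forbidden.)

4

(a)–(b): forbidden (ΔS).
(a)–(c): forbidden (ΔS, ΔJ).
(a)–(d): forbidden (parity, ΔS, ΔJ).
(a)–(e): forbidden (parity, ΔS).
(b)–(c): forbidden (parity).
(b)–(d): allowed.
(b)–(e): allowed.
(c)–(d): allowed.
(c)–(e): allowed.
(d)–(e): forbidden (parity).
Allowed pairs: 4 of 10.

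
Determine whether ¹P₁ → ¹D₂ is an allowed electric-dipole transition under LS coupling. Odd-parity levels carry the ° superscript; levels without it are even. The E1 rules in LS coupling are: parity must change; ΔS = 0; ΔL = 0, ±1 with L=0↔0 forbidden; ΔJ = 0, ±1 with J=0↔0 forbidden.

forbidden

Initial level: S=0, L=1, J=1, parity even. Final level: S=0, L=2, J=2, parity even.
ΔL = 0, ±1 (not L=0↔0): L: 1 → 2, ΔL = +1 — ✓.
Parity must change: even → even — ✗.
ΔS = 0: S: 0 → 0 — ✓.
ΔJ = 0, ±1 (not J=0↔0): J: 1 → 2, ΔJ = +1 — ✓.
Rule(s) violated: parity.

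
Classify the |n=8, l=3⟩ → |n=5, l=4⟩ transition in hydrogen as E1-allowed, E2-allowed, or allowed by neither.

E1

Δl = 4 − 3 = +1; l_i + l_f = 7.
E1 (Δl = ±1): satisfied.
E2 (Δl = 0,±2, l_i+l_f ≥ 2): not satisfied.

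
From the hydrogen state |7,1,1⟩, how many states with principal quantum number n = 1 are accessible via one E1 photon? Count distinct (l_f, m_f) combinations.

1

E1 requires Δl = ±1, so l_f ∈ {0, 2}; with 0 ≤ l_f ≤ n_f−1 = 0, the allowed l_f values are {0}.
For l_f = 0: m_f ∈ {m_i−1, m_i, m_i+1} ∩ [−0, 0] = {0} → 1 state.
Total: 1.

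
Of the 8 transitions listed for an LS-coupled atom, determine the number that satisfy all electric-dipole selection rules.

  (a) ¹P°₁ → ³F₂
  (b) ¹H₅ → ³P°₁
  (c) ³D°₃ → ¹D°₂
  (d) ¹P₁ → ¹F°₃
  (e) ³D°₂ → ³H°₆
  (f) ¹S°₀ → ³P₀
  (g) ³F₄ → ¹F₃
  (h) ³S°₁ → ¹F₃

(a) forbidden (ΔS, ΔL fail)
(b) forbidden (ΔS, ΔL, ΔJ fail)
(c) forbidden (parity, ΔS fail)
(d) forbidden (ΔL, ΔJ fail)
(e) forbidden (parity, ΔL, ΔJ fail)
(f) forbidden (ΔS, ΔJ fail)
(g) forbidden (parity, ΔS fail)
(h) forbidden (ΔS, ΔL, ΔJ fail)
Total allowed: 0 of 8.

0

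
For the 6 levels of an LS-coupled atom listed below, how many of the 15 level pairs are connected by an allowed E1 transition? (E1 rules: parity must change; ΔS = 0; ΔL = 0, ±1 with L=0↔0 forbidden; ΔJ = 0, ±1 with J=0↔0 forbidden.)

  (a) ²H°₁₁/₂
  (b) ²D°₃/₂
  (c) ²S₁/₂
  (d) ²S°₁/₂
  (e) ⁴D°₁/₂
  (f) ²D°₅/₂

(a)–(b): forbidden (parity, ΔL, ΔJ).
(a)–(c): forbidden (ΔL, ΔJ).
(a)–(d): forbidden (parity, ΔL, ΔJ).
(a)–(e): forbidden (parity, ΔS, ΔL, ΔJ).
(a)–(f): forbidden (parity, ΔL, ΔJ).
(b)–(c): forbidden (ΔL).
(b)–(d): forbidden (parity, ΔL).
(b)–(e): forbidden (parity, ΔS).
(b)–(f): forbidden (parity).
(c)–(d): forbidden (ΔL).
(c)–(e): forbidden (ΔS, ΔL).
(c)–(f): forbidden (ΔL, ΔJ).
(d)–(e): forbidden (parity, ΔS, ΔL).
(d)–(f): forbidden (parity, ΔL, ΔJ).
(e)–(f): forbidden (parity, ΔS, ΔJ).
Allowed pairs: 0 of 15.

0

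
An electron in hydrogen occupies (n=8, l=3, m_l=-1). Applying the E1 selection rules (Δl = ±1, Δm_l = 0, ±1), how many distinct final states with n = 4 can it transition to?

3

E1 requires Δl = ±1, so l_f ∈ {2, 4}; with 0 ≤ l_f ≤ n_f−1 = 3, the allowed l_f values are {2}.
For l_f = 2: m_f ∈ {m_i−1, m_i, m_i+1} ∩ [−2, 2] = {-2, -1, 0} → 3 states.
Total: 3.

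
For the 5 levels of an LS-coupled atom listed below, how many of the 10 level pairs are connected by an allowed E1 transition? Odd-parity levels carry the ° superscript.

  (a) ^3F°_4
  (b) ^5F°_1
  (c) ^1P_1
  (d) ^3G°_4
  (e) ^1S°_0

1

(a)–(b): forbidden (parity, ΔS, ΔJ).
(a)–(c): forbidden (ΔS, ΔL, ΔJ).
(a)–(d): forbidden (parity).
(a)–(e): forbidden (parity, ΔS, ΔL, ΔJ).
(b)–(c): forbidden (ΔS, ΔL).
(b)–(d): forbidden (parity, ΔS, ΔJ).
(b)–(e): forbidden (parity, ΔS, ΔL).
(c)–(d): forbidden (ΔS, ΔL, ΔJ).
(c)–(e): allowed.
(d)–(e): forbidden (parity, ΔS, ΔL, ΔJ).
Allowed pairs: 1 of 10.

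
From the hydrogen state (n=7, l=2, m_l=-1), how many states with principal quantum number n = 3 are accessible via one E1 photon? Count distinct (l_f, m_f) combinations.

2

E1 requires Δl = ±1, so l_f ∈ {1, 3}; with 0 ≤ l_f ≤ n_f−1 = 2, the allowed l_f values are {1}.
For l_f = 1: m_f ∈ {m_i−1, m_i, m_i+1} ∩ [−1, 1] = {-1, 0} → 2 states.
Total: 2.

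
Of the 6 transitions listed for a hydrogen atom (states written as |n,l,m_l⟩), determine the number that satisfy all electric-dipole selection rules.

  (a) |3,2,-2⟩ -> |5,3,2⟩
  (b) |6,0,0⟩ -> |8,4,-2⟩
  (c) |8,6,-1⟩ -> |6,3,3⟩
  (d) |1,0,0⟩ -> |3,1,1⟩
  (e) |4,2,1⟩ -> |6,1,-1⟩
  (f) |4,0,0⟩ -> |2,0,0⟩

(a) forbidden — Δm_l = +4 (E1 requires Δm_l = 0, ±1)
(b) forbidden — Δl = +4 (E1 requires Δl = ±1); Δm_l = -2 (E1 requires Δm_l = 0, ±1)
(c) forbidden — Δl = -3 (E1 requires Δl = ±1); Δm_l = +4 (E1 requires Δm_l = 0, ±1)
(d) allowed
(e) forbidden — Δm_l = -2 (E1 requires Δm_l = 0, ±1)
(f) forbidden — Δl = +0 (E1 requires Δl = ±1)
Total allowed: 1 of 6.

1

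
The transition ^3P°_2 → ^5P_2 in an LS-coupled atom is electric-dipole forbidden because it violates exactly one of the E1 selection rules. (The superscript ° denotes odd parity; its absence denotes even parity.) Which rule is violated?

Initial level: S=1, L=1, J=2, parity odd. Final level: S=2, L=1, J=2, parity even.
ΔJ = 0, ±1 (not J=0↔0): J: 2 → 2, ΔJ = +0 — ok.
ΔS = 0: S: 1 → 2 — fails.
Parity must change: odd → even — ok.
ΔL = 0, ±1 (not L=0↔0): L: 1 → 1, ΔL = +0 — ok.

the ΔS = 0 rule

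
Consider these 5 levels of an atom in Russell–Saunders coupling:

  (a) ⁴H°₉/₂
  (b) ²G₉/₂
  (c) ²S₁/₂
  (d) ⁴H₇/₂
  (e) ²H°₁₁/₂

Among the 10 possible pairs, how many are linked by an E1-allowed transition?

(a)–(b): forbidden (ΔS).
(a)–(c): forbidden (ΔS, ΔL, ΔJ).
(a)–(d): allowed.
(a)–(e): forbidden (parity, ΔS).
(b)–(c): forbidden (parity, ΔL, ΔJ).
(b)–(d): forbidden (parity, ΔS).
(b)–(e): allowed.
(c)–(d): forbidden (parity, ΔS, ΔL, ΔJ).
(c)–(e): forbidden (ΔL, ΔJ).
(d)–(e): forbidden (ΔS, ΔJ).
Allowed pairs: 2 of 10.

2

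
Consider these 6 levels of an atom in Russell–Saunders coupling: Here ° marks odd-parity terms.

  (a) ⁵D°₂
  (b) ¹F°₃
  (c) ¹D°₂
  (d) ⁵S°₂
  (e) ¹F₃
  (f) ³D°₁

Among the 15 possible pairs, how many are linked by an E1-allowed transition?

2

(a)–(b): forbidden (parity, ΔS).
(a)–(c): forbidden (parity, ΔS).
(a)–(d): forbidden (parity, ΔL).
(a)–(e): forbidden (ΔS).
(a)–(f): forbidden (parity, ΔS).
(b)–(c): forbidden (parity).
(b)–(d): forbidden (parity, ΔS, ΔL).
(b)–(e): allowed.
(b)–(f): forbidden (parity, ΔS, ΔJ).
(c)–(d): forbidden (parity, ΔS, ΔL).
(c)–(e): allowed.
(c)–(f): forbidden (parity, ΔS).
(d)–(e): forbidden (ΔS, ΔL).
(d)–(f): forbidden (parity, ΔS, ΔL).
(e)–(f): forbidden (ΔS, ΔJ).
Allowed pairs: 2 of 15.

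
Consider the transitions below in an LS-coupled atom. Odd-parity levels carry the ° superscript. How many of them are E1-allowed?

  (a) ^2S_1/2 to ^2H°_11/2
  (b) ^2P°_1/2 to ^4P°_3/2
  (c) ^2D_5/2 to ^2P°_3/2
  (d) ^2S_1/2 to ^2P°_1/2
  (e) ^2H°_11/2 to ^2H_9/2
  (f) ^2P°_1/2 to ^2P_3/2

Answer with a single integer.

4

(a) forbidden (ΔL, ΔJ fail)
(b) forbidden (parity, ΔS fail)
(c) allowed
(d) allowed
(e) allowed
(f) allowed
Total allowed: 4 of 6.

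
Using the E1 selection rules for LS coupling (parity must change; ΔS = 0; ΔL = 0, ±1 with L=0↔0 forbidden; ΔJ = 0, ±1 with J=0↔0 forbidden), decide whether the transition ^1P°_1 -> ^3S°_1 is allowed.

Reading off the term symbols: S 0→1, L 1→0, J 1→1, parity odd→odd.
ΔJ = 0, ±1 (not J=0↔0): J: 1 → 1, ΔJ = +0 — ok.
Parity must change: odd → odd — fails.
ΔL = 0, ±1 (not L=0↔0): L: 1 → 0, ΔL = -1 — ok.
ΔS = 0: S: 0 → 1 — fails.
Rule(s) violated: parity, ΔS.

forbidden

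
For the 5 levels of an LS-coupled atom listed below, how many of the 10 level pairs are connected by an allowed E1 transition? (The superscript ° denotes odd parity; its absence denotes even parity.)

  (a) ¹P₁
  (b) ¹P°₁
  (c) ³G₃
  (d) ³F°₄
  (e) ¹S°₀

3

(a)–(b): allowed.
(a)–(c): forbidden (parity, ΔS, ΔL, ΔJ).
(a)–(d): forbidden (ΔS, ΔL, ΔJ).
(a)–(e): allowed.
(b)–(c): forbidden (ΔS, ΔL, ΔJ).
(b)–(d): forbidden (parity, ΔS, ΔL, ΔJ).
(b)–(e): forbidden (parity).
(c)–(d): allowed.
(c)–(e): forbidden (ΔS, ΔL, ΔJ).
(d)–(e): forbidden (parity, ΔS, ΔL, ΔJ).
Allowed pairs: 3 of 10.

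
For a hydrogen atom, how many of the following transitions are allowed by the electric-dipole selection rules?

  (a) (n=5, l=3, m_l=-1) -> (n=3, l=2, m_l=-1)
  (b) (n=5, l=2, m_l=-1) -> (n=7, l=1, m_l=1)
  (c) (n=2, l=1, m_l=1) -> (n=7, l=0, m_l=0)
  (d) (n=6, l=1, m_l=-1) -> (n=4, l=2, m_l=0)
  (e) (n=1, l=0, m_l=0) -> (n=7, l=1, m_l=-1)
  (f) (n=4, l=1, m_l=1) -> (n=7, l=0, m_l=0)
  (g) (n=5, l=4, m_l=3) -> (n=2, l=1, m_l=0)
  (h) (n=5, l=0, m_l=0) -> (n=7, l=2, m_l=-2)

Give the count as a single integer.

(a) allowed
(b) forbidden — Δm_l = +2 (E1 requires Δm_l = 0, ±1)
(c) allowed
(d) allowed
(e) allowed
(f) allowed
(g) forbidden — Δl = -3 (E1 requires Δl = ±1); Δm_l = -3 (E1 requires Δm_l = 0, ±1)
(h) forbidden — Δl = +2 (E1 requires Δl = ±1); Δm_l = -2 (E1 requires Δm_l = 0, ±1)
Total allowed: 5 of 8.

5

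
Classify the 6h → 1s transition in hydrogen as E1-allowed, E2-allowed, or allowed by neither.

Δl = 0 − 5 = -5; l_i + l_f = 5.
E1 (Δl = ±1): not satisfied.
E2 (Δl = 0,±2, l_i+l_f ≥ 2): not satisfied.

neither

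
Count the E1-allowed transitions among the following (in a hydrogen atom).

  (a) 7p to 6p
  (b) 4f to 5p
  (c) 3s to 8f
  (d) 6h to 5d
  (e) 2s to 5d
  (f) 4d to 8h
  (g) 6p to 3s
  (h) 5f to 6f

(a) forbidden — Δl = +0 (E1 requires Δl = ±1)
(b) forbidden — Δl = -2 (E1 requires Δl = ±1)
(c) forbidden — Δl = +3 (E1 requires Δl = ±1)
(d) forbidden — Δl = -3 (E1 requires Δl = ±1)
(e) forbidden — Δl = +2 (E1 requires Δl = ±1)
(f) forbidden — Δl = +3 (E1 requires Δl = ±1)
(g) allowed
(h) forbidden — Δl = +0 (E1 requires Δl = ±1)
Total allowed: 1 of 8.

1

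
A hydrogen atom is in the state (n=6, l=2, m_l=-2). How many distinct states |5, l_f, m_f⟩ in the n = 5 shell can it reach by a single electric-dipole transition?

4

E1 requires Δl = ±1, so l_f ∈ {1, 3}; with 0 ≤ l_f ≤ n_f−1 = 4, the allowed l_f values are {1, 3}.
For l_f = 1: m_f ∈ {m_i−1, m_i, m_i+1} ∩ [−1, 1] = {-1} → 1 state.
For l_f = 3: m_f ∈ {m_i−1, m_i, m_i+1} ∩ [−3, 3] = {-3, -2, -1} → 3 states.
Total: 4.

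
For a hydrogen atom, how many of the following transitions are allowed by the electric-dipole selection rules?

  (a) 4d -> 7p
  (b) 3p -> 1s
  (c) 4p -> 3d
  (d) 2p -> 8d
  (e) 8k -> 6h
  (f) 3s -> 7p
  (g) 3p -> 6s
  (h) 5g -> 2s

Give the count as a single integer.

(a) allowed
(b) allowed
(c) allowed
(d) allowed
(e) forbidden — Δl = -2 (E1 requires Δl = ±1)
(f) allowed
(g) allowed
(h) forbidden — Δl = -4 (E1 requires Δl = ±1)
Total allowed: 6 of 8.

6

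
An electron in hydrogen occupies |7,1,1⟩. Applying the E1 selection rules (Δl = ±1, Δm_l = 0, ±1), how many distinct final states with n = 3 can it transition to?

4

E1 requires Δl = ±1, so l_f ∈ {0, 2}; with 0 ≤ l_f ≤ n_f−1 = 2, the allowed l_f values are {0, 2}.
For l_f = 0: m_f ∈ {m_i−1, m_i, m_i+1} ∩ [−0, 0] = {0} → 1 state.
For l_f = 2: m_f ∈ {m_i−1, m_i, m_i+1} ∩ [−2, 2] = {0, 1, 2} → 3 states.
Total: 4.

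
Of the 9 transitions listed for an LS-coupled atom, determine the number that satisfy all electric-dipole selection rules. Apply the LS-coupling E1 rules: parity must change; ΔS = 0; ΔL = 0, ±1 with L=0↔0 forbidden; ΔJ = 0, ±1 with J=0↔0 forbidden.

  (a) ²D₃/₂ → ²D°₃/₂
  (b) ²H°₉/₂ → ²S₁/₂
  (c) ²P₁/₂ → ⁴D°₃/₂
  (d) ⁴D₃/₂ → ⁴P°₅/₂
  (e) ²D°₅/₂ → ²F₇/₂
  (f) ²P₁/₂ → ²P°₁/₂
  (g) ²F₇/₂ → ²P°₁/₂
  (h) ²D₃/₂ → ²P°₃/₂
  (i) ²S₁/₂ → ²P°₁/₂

6

(a) allowed
(b) forbidden (ΔL, ΔJ fail)
(c) forbidden (ΔS fails)
(d) allowed
(e) allowed
(f) allowed
(g) forbidden (ΔL, ΔJ fail)
(h) allowed
(i) allowed
Total allowed: 6 of 9.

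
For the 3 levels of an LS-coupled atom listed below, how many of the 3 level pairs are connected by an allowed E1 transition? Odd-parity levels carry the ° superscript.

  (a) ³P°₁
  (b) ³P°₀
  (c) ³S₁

2

(a)–(b): forbidden (parity).
(a)–(c): allowed.
(b)–(c): allowed.
Allowed pairs: 2 of 3.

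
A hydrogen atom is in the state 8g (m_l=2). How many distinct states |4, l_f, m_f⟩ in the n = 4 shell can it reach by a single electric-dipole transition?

3

E1 requires Δl = ±1, so l_f ∈ {3, 5}; with 0 ≤ l_f ≤ n_f−1 = 3, the allowed l_f values are {3}.
For l_f = 3: m_f ∈ {m_i−1, m_i, m_i+1} ∩ [−3, 3] = {1, 2, 3} → 3 states.
Total: 3.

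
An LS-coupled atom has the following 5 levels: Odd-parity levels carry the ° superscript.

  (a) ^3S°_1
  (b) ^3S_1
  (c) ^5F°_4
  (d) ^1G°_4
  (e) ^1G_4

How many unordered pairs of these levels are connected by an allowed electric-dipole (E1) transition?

(a)–(b): forbidden (ΔL).
(a)–(c): forbidden (parity, ΔS, ΔL, ΔJ).
(a)–(d): forbidden (parity, ΔS, ΔL, ΔJ).
(a)–(e): forbidden (ΔS, ΔL, ΔJ).
(b)–(c): forbidden (ΔS, ΔL, ΔJ).
(b)–(d): forbidden (ΔS, ΔL, ΔJ).
(b)–(e): forbidden (parity, ΔS, ΔL, ΔJ).
(c)–(d): forbidden (parity, ΔS).
(c)–(e): forbidden (ΔS).
(d)–(e): allowed.
Allowed pairs: 1 of 10.

1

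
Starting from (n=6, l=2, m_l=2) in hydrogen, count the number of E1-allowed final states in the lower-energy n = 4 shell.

4

E1 requires Δl = ±1, so l_f ∈ {1, 3}; with 0 ≤ l_f ≤ n_f−1 = 3, the allowed l_f values are {1, 3}.
For l_f = 1: m_f ∈ {m_i−1, m_i, m_i+1} ∩ [−1, 1] = {1} → 1 state.
For l_f = 3: m_f ∈ {m_i−1, m_i, m_i+1} ∩ [−3, 3] = {1, 2, 3} → 3 states.
Total: 4.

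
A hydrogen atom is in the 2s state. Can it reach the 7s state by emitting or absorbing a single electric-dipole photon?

forbidden

Initial l = 0, final l = 0, so Δl = +0. E1 requires Δl = ±1: ✗.
The transition is electric-dipole forbidden.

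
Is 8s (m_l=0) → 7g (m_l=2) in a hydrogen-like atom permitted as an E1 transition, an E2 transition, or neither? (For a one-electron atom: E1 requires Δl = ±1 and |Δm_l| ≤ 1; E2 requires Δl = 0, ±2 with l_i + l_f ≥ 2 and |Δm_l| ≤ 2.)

Δl = 4 − 0 = +4; l_i + l_f = 4.
Δm_l = +2.
E1 (Δl = ±1, |Δm_l| ≤ 1): not satisfied.
E2 (Δl = 0,±2, l_i+l_f ≥ 2, |Δm_l| ≤ 2): not satisfied.

neither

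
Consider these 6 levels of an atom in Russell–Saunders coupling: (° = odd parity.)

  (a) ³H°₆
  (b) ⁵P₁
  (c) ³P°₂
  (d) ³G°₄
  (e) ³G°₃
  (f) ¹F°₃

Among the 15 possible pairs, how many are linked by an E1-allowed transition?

(a)–(b): forbidden (ΔS, ΔL, ΔJ).
(a)–(c): forbidden (parity, ΔL, ΔJ).
(a)–(d): forbidden (parity, ΔJ).
(a)–(e): forbidden (parity, ΔJ).
(a)–(f): forbidden (parity, ΔS, ΔL, ΔJ).
(b)–(c): forbidden (ΔS).
(b)–(d): forbidden (ΔS, ΔL, ΔJ).
(b)–(e): forbidden (ΔS, ΔL, ΔJ).
(b)–(f): forbidden (ΔS, ΔL, ΔJ).
(c)–(d): forbidden (parity, ΔL, ΔJ).
(c)–(e): forbidden (parity, ΔL).
(c)–(f): forbidden (parity, ΔS, ΔL).
(d)–(e): forbidden (parity).
(d)–(f): forbidden (parity, ΔS).
(e)–(f): forbidden (parity, ΔS).
Allowed pairs: 0 of 15.

0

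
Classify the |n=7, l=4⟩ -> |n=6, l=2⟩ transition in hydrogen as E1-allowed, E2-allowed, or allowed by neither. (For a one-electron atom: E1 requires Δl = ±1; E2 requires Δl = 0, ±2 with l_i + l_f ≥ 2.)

Δl = 2 − 4 = -2; l_i + l_f = 6.
E1 (Δl = ±1): not satisfied.
E2 (Δl = 0,±2, l_i+l_f ≥ 2): satisfied.

E2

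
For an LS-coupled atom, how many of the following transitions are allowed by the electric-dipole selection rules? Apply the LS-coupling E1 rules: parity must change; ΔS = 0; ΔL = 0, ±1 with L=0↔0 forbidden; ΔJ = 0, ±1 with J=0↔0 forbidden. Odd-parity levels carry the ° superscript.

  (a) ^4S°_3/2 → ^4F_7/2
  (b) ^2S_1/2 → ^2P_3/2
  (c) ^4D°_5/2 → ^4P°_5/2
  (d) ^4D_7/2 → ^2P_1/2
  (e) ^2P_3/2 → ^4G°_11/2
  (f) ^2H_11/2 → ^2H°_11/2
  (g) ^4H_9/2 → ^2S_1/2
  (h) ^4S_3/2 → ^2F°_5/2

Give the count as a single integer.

(a) forbidden (ΔL, ΔJ fail)
(b) forbidden (parity fails)
(c) forbidden (parity fails)
(d) forbidden (parity, ΔS, ΔJ fail)
(e) forbidden (ΔS, ΔL, ΔJ fail)
(f) allowed
(g) forbidden (parity, ΔS, ΔL, ΔJ fail)
(h) forbidden (ΔS, ΔL fail)
Total allowed: 1 of 8.

1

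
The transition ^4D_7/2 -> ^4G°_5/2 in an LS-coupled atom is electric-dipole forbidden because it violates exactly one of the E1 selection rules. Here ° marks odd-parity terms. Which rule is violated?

Initial level: S=3/2, L=2, J=7/2, parity even. Final level: S=3/2, L=4, J=5/2, parity odd.
Parity must change: even → odd — ok.
ΔS = 0: S: 3/2 → 3/2 — ok.
ΔL = 0, ±1 (not L=0↔0): L: 2 → 4, ΔL = +2 — fails.
ΔJ = 0, ±1 (not J=0↔0): J: 7/2 → 5/2, ΔJ = -1 — ok.

the ΔL = 0, ±1 rule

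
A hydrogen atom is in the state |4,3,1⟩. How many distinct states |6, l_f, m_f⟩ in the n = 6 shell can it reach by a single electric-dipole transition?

E1 requires Δl = ±1, so l_f ∈ {2, 4}; with 0 ≤ l_f ≤ n_f−1 = 5, the allowed l_f values are {2, 4}.
For l_f = 2: m_f ∈ {m_i−1, m_i, m_i+1} ∩ [−2, 2] = {0, 1, 2} → 3 states.
For l_f = 4: m_f ∈ {m_i−1, m_i, m_i+1} ∩ [−4, 4] = {0, 1, 2} → 3 states.
Total: 6.

6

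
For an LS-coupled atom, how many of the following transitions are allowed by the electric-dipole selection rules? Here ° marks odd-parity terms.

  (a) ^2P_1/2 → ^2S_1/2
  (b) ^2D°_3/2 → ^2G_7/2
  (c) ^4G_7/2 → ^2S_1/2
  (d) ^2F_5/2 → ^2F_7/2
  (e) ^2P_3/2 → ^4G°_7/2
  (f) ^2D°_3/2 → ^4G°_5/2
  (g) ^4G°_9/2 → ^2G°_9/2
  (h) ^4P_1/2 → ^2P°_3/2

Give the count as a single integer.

(a) forbidden (parity fails)
(b) forbidden (ΔL, ΔJ fail)
(c) forbidden (parity, ΔS, ΔL, ΔJ fail)
(d) forbidden (parity fails)
(e) forbidden (ΔS, ΔL, ΔJ fail)
(f) forbidden (parity, ΔS, ΔL fail)
(g) forbidden (parity, ΔS fail)
(h) forbidden (ΔS fails)
Total allowed: 0 of 8.

0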